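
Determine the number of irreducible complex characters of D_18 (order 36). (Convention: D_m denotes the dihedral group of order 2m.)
12

Proof sketch: The number of irreducible complex representations of a finite group equals its number of conjugacy classes. D_18 has 12 conjugacy classes (n/2 + 3 for n even), so D_18 (order 36) has exactly 12 irreducible complex representations.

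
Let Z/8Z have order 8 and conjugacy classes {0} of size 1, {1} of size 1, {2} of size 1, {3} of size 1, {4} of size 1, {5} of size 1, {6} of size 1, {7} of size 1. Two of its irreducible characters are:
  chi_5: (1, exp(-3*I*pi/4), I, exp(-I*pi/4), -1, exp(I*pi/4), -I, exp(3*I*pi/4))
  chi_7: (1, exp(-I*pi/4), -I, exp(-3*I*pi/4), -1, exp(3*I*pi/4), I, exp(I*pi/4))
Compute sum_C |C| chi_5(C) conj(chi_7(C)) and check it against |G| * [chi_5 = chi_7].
Sum = 0; so <chi_5, chi_7> = 0 (distinct irreducibles are orthogonal).

Details: Compute term by term over conjugacy classes (|C| * chi_5(C) * conj(chi_7(C))):
  1*(1)*conj(1) + 1*(exp(-3*I*pi/4))*conj(exp(-I*pi/4)) + 1*(I)*conj(-I) + 1*(exp(-I*pi/4))*conj(exp(-3*I*pi/4)) + 1*(-1)*conj(-1) + 1*(exp(I*pi/4))*conj(exp(3*I*pi/4)) + 1*(-I)*conj(I) + 1*(exp(3*I*pi/4))*conj(exp(I*pi/4))
  = (1) + (-I) + (-1) + (I) + (1) + (-I) + (-1) + (I)
  = 0.
(Exp terms are combined using exp(i*s)*conj(exp(i*t)) = exp(i*(s-t)), and sums of them are collapsed using the identity that for every m > 1 the m distinct m-th roots of unity sum to 0, e.g. 1 + exp(2*I*pi/3) + exp(-2*I*pi/3) = 0.)
Dividing by |G| = 8 gives 0/8 = 0, matching the row-orthogonality relation <chi_5, chi_7> = [chi_5 = chi_7].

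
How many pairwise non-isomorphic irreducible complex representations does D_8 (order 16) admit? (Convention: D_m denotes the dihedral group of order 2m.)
7

Justification: The number of irreducible complex representations of a finite group equals its number of conjugacy classes. D_8 has 7 conjugacy classes (n/2 + 3 for n even), so D_8 (order 16) has exactly 7 irreducible complex representations.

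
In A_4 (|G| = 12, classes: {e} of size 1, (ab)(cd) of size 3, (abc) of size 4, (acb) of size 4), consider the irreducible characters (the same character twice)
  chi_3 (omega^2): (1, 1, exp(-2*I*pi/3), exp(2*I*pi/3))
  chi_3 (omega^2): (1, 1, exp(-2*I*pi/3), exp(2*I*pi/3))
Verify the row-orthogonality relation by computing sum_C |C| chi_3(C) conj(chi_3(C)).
Sum = 12 = |G| = 12; so <chi_3, chi_3> = 1 (norm-1 confirms irreducibility).

Why: Compute term by term over conjugacy classes (|C| * chi_3(C) * conj(chi_3(C))):
  1*(1)*conj(1) + 3*(1)*conj(1) + 4*(exp(-2*I*pi/3))*conj(exp(-2*I*pi/3)) + 4*(exp(2*I*pi/3))*conj(exp(2*I*pi/3))
  = (1) + (3) + (4) + (4)
  = 12.
(Exp terms are combined using exp(i*s)*conj(exp(i*t)) = exp(i*(s-t)), and sums of them are collapsed using the identity that for every m > 1 the m distinct m-th roots of unity sum to 0, e.g. 1 + exp(2*I*pi/3) + exp(-2*I*pi/3) = 0.)
Dividing by |G| = 12 gives 12/12 = 1, matching the row-orthogonality relation <chi_3, chi_3> = [chi_3 = chi_3].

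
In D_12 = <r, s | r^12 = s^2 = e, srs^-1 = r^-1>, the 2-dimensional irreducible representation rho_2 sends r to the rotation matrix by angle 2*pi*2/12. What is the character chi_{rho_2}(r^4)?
chi_{rho_2}(r^4) = 2*cos(2*pi*2*4/12) = -1

Reasoning: rho_2(r^4) is rotation by angle 2*pi*2*4/12, whose trace is 2*cos(2*pi*2*4/12) = -1.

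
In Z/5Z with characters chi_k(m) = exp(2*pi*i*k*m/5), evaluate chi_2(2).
chi_2(2) = zeta_5^4 = exp(-2*I*pi/5)

Solution. chi_2(2) = zeta_5^(2*2) = zeta_5^4. Since zeta_5^5 = 1, this equals zeta_5^4 = exp(2*pi*i*4/5) = exp(-2*I*pi/5).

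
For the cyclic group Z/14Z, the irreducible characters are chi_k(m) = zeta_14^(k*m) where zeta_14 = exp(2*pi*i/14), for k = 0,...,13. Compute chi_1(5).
chi_1(5) = zeta_14^5 = exp(5*I*pi/7)

Working: chi_1(5) = zeta_14^(1*5) = zeta_14^5. Since zeta_14^14 = 1, this equals zeta_14^5 = exp(2*pi*i*5/14) = exp(5*I*pi/7).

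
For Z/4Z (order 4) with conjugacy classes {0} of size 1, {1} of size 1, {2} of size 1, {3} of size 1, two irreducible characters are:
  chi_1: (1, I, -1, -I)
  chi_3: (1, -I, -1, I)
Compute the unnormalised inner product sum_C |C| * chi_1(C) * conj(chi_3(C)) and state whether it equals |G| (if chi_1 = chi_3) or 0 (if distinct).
Sum = 0; so <chi_1, chi_3> = 0 (distinct irreducibles are orthogonal).

Solution. Compute term by term over conjugacy classes (|C| * chi_1(C) * conj(chi_3(C))):
  1*(1)*conj(1) + 1*(I)*conj(-I) + 1*(-1)*conj(-1) + 1*(-I)*conj(I)
  = (1) + (-1) + (1) + (-1)
  = 0.
(Exp terms are combined using exp(i*s)*conj(exp(i*t)) = exp(i*(s-t)), and sums of them are collapsed using the identity that for every m > 1 the m distinct m-th roots of unity sum to 0, e.g. 1 + exp(2*I*pi/3) + exp(-2*I*pi/3) = 0.)
Dividing by |G| = 4 gives 0/4 = 0, matching the row-orthogonality relation <chi_1, chi_3> = [chi_1 = chi_3].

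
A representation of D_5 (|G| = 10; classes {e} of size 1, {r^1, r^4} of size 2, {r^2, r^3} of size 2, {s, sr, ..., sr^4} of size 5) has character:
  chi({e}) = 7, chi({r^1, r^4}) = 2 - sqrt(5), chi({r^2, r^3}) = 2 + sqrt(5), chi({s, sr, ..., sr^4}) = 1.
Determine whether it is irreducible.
Not irreducible (reducible): <chi, chi> = 9 > 1.

Reasoning: <chi, chi> = (1/|G|) sum_C |C| * |chi(C)|^2 = (1/10)[1*|7|^2 + 2*|2 - sqrt(5)|^2 + 2*|2 + sqrt(5)|^2 + 5*|1|^2]
  = (1/10)[(49) + (18 - 8*sqrt(5)) + (8*sqrt(5) + 18) + (5)] = 90/10 = 9.
A character is irreducible iff <chi, chi> = 1, so this representation is reducible.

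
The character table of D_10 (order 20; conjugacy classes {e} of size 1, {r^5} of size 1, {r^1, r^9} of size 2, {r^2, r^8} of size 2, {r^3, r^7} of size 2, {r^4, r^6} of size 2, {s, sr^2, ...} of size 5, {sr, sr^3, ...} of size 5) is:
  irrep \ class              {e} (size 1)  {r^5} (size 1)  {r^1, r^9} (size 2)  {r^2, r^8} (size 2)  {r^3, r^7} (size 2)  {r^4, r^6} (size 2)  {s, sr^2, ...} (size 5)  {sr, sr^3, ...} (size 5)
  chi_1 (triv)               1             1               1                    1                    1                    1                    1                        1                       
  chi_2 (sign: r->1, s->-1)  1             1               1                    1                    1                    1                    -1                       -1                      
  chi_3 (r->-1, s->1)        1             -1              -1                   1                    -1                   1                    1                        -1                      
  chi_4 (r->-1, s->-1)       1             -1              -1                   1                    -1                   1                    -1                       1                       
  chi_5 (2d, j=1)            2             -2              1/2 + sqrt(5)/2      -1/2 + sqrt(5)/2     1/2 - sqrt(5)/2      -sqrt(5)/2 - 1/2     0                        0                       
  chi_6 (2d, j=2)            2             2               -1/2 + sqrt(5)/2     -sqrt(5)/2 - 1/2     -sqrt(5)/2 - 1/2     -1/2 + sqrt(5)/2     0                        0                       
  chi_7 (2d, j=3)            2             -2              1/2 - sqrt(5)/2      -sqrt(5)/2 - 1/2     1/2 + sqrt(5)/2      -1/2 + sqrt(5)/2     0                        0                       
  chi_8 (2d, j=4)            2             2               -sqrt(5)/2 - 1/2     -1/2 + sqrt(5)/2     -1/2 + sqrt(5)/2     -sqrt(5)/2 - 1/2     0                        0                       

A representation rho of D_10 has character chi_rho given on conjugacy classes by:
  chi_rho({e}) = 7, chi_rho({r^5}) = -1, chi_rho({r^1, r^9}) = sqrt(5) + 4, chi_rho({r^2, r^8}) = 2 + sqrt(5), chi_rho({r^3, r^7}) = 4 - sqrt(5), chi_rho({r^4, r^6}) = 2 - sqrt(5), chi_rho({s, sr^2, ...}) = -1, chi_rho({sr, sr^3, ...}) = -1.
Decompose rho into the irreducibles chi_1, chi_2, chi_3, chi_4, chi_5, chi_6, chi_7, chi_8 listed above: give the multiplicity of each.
Multiplicities: chi_1: 1, chi_2: 2, chi_3: 0, chi_4: 0, chi_5: 2, chi_6: 0, chi_7: 0, chi_8: 0.

Derivation: Use <chi_rho, chi> = (1/|G|) sum_C |C| * chi_rho(C) * conj(chi(C)) with |G| = 20 for each irreducible chi in the table:
  <chi_rho, chi_1> = (1/20)[1*(7)*conj(1) + 1*(-1)*conj(1) + 2*(sqrt(5) + 4)*conj(1) + 2*(2 + sqrt(5))*conj(1) + 2*(4 - sqrt(5))*conj(1) + 2*(2 - sqrt(5))*conj(1) + 5*(-1)*conj(1) + 5*(-1)*conj(1)]
      = (1/20)[(7) + (-1) + (2*sqrt(5) + 8) + (4 + 2*sqrt(5)) + (8 - 2*sqrt(5)) + (4 - 2*sqrt(5)) + (-5) + (-5)] = 20/20 = 1
  <chi_rho, chi_2> = (1/20)[1*(7)*conj(1) + 1*(-1)*conj(1) + 2*(sqrt(5) + 4)*conj(1) + 2*(2 + sqrt(5))*conj(1) + 2*(4 - sqrt(5))*conj(1) + 2*(2 - sqrt(5))*conj(1) + 5*(-1)*conj(-1) + 5*(-1)*conj(-1)]
      = (1/20)[(7) + (-1) + (2*sqrt(5) + 8) + (4 + 2*sqrt(5)) + (8 - 2*sqrt(5)) + (4 - 2*sqrt(5)) + (5) + (5)] = 40/20 = 2
  <chi_rho, chi_3> = (1/20)[1*(7)*conj(1) + 1*(-1)*conj(-1) + 2*(sqrt(5) + 4)*conj(-1) + 2*(2 + sqrt(5))*conj(1) + 2*(4 - sqrt(5))*conj(-1) + 2*(2 - sqrt(5))*conj(1) + 5*(-1)*conj(1) + 5*(-1)*conj(-1)]
      = (1/20)[(7) + (1) + (-8 - 2*sqrt(5)) + (4 + 2*sqrt(5)) + (-8 + 2*sqrt(5)) + (4 - 2*sqrt(5)) + (-5) + (5)] = 0/20 = 0
  <chi_rho, chi_4> = (1/20)[1*(7)*conj(1) + 1*(-1)*conj(-1) + 2*(sqrt(5) + 4)*conj(-1) + 2*(2 + sqrt(5))*conj(1) + 2*(4 - sqrt(5))*conj(-1) + 2*(2 - sqrt(5))*conj(1) + 5*(-1)*conj(-1) + 5*(-1)*conj(1)]
      = (1/20)[(7) + (1) + (-8 - 2*sqrt(5)) + (4 + 2*sqrt(5)) + (-8 + 2*sqrt(5)) + (4 - 2*sqrt(5)) + (5) + (-5)] = 0/20 = 0
  <chi_rho, chi_5> = (1/20)[1*(7)*conj(2) + 1*(-1)*conj(-2) + 2*(sqrt(5) + 4)*conj(1/2 + sqrt(5)/2) + 2*(2 + sqrt(5))*conj(-1/2 + sqrt(5)/2) + 2*(4 - sqrt(5))*conj(1/2 - sqrt(5)/2) + 2*(2 - sqrt(5))*conj(-sqrt(5)/2 - 1/2) + 5*(-1)*conj(0) + 5*(-1)*conj(0)]
      = (1/20)[(14) + (2) + (9 + 5*sqrt(5)) + (sqrt(5) + 3) + (9 - 5*sqrt(5)) + (3 - sqrt(5)) + (0) + (0)] = 40/20 = 2
  <chi_rho, chi_6> = (1/20)[1*(7)*conj(2) + 1*(-1)*conj(2) + 2*(sqrt(5) + 4)*conj(-1/2 + sqrt(5)/2) + 2*(2 + sqrt(5))*conj(-sqrt(5)/2 - 1/2) + 2*(4 - sqrt(5))*conj(-sqrt(5)/2 - 1/2) + 2*(2 - sqrt(5))*conj(-1/2 + sqrt(5)/2) + 5*(-1)*conj(0) + 5*(-1)*conj(0)]
      = (1/20)[(14) + (-2) + (1 + 3*sqrt(5)) + (-7 - 3*sqrt(5)) + (1 - 3*sqrt(5)) + (-7 + 3*sqrt(5)) + (0) + (0)] = 0/20 = 0
  <chi_rho, chi_7> = (1/20)[1*(7)*conj(2) + 1*(-1)*conj(-2) + 2*(sqrt(5) + 4)*conj(1/2 - sqrt(5)/2) + 2*(2 + sqrt(5))*conj(-sqrt(5)/2 - 1/2) + 2*(4 - sqrt(5))*conj(1/2 + sqrt(5)/2) + 2*(2 - sqrt(5))*conj(-1/2 + sqrt(5)/2) + 5*(-1)*conj(0) + 5*(-1)*conj(0)]
      = (1/20)[(14) + (2) + (-3*sqrt(5) - 1) + (-7 - 3*sqrt(5)) + (-1 + 3*sqrt(5)) + (-7 + 3*sqrt(5)) + (0) + (0)] = 0/20 = 0
  <chi_rho, chi_8> = (1/20)[1*(7)*conj(2) + 1*(-1)*conj(2) + 2*(sqrt(5) + 4)*conj(-sqrt(5)/2 - 1/2) + 2*(2 + sqrt(5))*conj(-1/2 + sqrt(5)/2) + 2*(4 - sqrt(5))*conj(-1/2 + sqrt(5)/2) + 2*(2 - sqrt(5))*conj(-sqrt(5)/2 - 1/2) + 5*(-1)*conj(0) + 5*(-1)*conj(0)]
      = (1/20)[(14) + (-2) + (-5*sqrt(5) - 9) + (sqrt(5) + 3) + (-9 + 5*sqrt(5)) + (3 - sqrt(5)) + (0) + (0)] = 0/20 = 0
Dimension check: dim(rho) = sum (mult * dim) = 1*1 + 2*1 + 0*1 + 0*1 + 2*2 + 0*2 + 0*2 + 0*2 = 7 = chi_rho(e) = 7.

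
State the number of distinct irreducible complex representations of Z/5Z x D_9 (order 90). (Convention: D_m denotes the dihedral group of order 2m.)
30

Details: The number of irreducible complex representations of a finite group equals its number of conjugacy classes. For a direct product, #classes(G x H) = #classes(G) * #classes(H). Z/5Z has 5 classes (abelian), D_9 has 6 classes, so 5 * 6 = 30, so Z/5Z x D_9 (order 90) has exactly 30 irreducible complex representations.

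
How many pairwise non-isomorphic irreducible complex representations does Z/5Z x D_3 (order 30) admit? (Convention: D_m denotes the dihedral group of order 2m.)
15

Details: The number of irreducible complex representations of a finite group equals its number of conjugacy classes. For a direct product, #classes(G x H) = #classes(G) * #classes(H). Z/5Z has 5 classes (abelian), D_3 has 3 classes, so 5 * 3 = 15, so Z/5Z x D_3 (order 30) has exactly 15 irreducible complex representations.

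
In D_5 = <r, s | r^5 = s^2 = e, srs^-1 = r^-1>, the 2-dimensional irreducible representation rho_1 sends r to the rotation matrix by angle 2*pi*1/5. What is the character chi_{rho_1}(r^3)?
chi_{rho_1}(r^3) = 2*cos(2*pi*1*3/5) = -sqrt(5)/2 - 1/2

rho_1(r^3) is rotation by angle 2*pi*1*3/5, whose trace is 2*cos(2*pi*1*3/5) = -sqrt(5)/2 - 1/2.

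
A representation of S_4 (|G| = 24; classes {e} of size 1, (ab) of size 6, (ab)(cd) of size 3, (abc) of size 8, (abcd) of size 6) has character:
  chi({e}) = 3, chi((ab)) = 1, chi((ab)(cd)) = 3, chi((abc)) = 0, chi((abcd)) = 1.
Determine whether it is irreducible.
Not irreducible (reducible): <chi, chi> = 2 > 1.

Details: <chi, chi> = (1/|G|) sum_C |C| * |chi(C)|^2 = (1/24)[1*|3|^2 + 6*|1|^2 + 3*|3|^2 + 8*|0|^2 + 6*|1|^2]
  = (1/24)[(9) + (6) + (27) + (0) + (6)] = 48/24 = 2.
A character is irreducible iff <chi, chi> = 1, so this representation is reducible.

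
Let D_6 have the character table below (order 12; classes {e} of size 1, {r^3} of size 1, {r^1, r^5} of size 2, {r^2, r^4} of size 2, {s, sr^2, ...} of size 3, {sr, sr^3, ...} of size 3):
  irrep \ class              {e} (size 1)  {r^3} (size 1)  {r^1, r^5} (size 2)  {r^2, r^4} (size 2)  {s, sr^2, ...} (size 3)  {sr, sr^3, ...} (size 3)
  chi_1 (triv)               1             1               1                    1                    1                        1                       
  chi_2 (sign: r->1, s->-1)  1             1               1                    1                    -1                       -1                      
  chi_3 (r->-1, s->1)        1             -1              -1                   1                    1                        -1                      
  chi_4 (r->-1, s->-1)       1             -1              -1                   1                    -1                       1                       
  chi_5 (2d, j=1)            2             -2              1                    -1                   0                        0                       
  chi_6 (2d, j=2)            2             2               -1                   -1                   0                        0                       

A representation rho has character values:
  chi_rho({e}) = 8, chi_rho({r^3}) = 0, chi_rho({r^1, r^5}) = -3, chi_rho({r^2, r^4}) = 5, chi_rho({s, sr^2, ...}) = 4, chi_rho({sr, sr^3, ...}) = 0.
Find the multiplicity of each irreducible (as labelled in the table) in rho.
Multiplicities: chi_1: 2, chi_2: 0, chi_3: 3, chi_4: 1, chi_5: 0, chi_6: 1.

Details: Use <chi_rho, chi> = (1/|G|) sum_C |C| * chi_rho(C) * conj(chi(C)) with |G| = 12 for each irreducible chi in the table:
  <chi_rho, chi_1> = (1/12)[1*(8)*conj(1) + 1*(0)*conj(1) + 2*(-3)*conj(1) + 2*(5)*conj(1) + 3*(4)*conj(1) + 3*(0)*conj(1)]
      = (1/12)[(8) + (0) + (-6) + (10) + (12) + (0)] = 24/12 = 2
  <chi_rho, chi_2> = (1/12)[1*(8)*conj(1) + 1*(0)*conj(1) + 2*(-3)*conj(1) + 2*(5)*conj(1) + 3*(4)*conj(-1) + 3*(0)*conj(-1)]
      = (1/12)[(8) + (0) + (-6) + (10) + (-12) + (0)] = 0/12 = 0
  <chi_rho, chi_3> = (1/12)[1*(8)*conj(1) + 1*(0)*conj(-1) + 2*(-3)*conj(-1) + 2*(5)*conj(1) + 3*(4)*conj(1) + 3*(0)*conj(-1)]
      = (1/12)[(8) + (0) + (6) + (10) + (12) + (0)] = 36/12 = 3
  <chi_rho, chi_4> = (1/12)[1*(8)*conj(1) + 1*(0)*conj(-1) + 2*(-3)*conj(-1) + 2*(5)*conj(1) + 3*(4)*conj(-1) + 3*(0)*conj(1)]
      = (1/12)[(8) + (0) + (6) + (10) + (-12) + (0)] = 12/12 = 1
  <chi_rho, chi_5> = (1/12)[1*(8)*conj(2) + 1*(0)*conj(-2) + 2*(-3)*conj(1) + 2*(5)*conj(-1) + 3*(4)*conj(0) + 3*(0)*conj(0)]
      = (1/12)[(16) + (0) + (-6) + (-10) + (0) + (0)] = 0/12 = 0
  <chi_rho, chi_6> = (1/12)[1*(8)*conj(2) + 1*(0)*conj(2) + 2*(-3)*conj(-1) + 2*(5)*conj(-1) + 3*(4)*conj(0) + 3*(0)*conj(0)]
      = (1/12)[(16) + (0) + (6) + (-10) + (0) + (0)] = 12/12 = 1
Dimension check: dim(rho) = sum (mult * dim) = 2*1 + 0*1 + 3*1 + 1*1 + 0*2 + 1*2 = 8 = chi_rho(e) = 8.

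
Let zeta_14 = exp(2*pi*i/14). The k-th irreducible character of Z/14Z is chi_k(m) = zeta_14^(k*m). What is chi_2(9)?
chi_2(9) = zeta_14^18 = exp(4*I*pi/7)

Justification: chi_2(9) = zeta_14^(2*9) = zeta_14^18. Since zeta_14^14 = 1, this equals zeta_14^4 = exp(2*pi*i*4/14) = exp(4*I*pi/7).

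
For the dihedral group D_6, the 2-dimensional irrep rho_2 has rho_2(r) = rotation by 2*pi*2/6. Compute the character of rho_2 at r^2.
chi_{rho_2}(r^2) = 2*cos(2*pi*2*2/6) = -1

Details: rho_2(r^2) is rotation by angle 2*pi*2*2/6, whose trace is 2*cos(2*pi*2*2/6) = -1.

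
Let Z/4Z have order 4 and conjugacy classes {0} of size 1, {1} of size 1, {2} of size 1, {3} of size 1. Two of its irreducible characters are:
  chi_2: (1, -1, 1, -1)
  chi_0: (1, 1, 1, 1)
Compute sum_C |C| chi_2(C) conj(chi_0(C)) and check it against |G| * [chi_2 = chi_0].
Sum = 0; so <chi_2, chi_0> = 0 (distinct irreducibles are orthogonal).

Explanation: Compute term by term over conjugacy classes (|C| * chi_2(C) * conj(chi_0(C))):
  1*(1)*conj(1) + 1*(-1)*conj(1) + 1*(1)*conj(1) + 1*(-1)*conj(1)
  = (1) + (-1) + (1) + (-1)
  = 0.
(Exp terms are combined using exp(i*s)*conj(exp(i*t)) = exp(i*(s-t)), and sums of them are collapsed using the identity that for every m > 1 the m distinct m-th roots of unity sum to 0, e.g. 1 + exp(2*I*pi/3) + exp(-2*I*pi/3) = 0.)
Dividing by |G| = 4 gives 0/4 = 0, matching the row-orthogonality relation <chi_2, chi_0> = [chi_2 = chi_0].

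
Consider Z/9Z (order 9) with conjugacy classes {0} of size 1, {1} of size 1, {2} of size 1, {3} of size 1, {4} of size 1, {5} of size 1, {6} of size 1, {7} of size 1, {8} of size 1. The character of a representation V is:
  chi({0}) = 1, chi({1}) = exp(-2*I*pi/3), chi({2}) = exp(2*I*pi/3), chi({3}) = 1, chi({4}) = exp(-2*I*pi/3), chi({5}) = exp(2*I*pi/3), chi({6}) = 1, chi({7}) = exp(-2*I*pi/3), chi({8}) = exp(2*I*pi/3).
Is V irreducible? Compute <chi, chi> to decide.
Irreducible: <chi, chi> = 1.

Why: <chi, chi> = (1/|G|) sum_C |C| * |chi(C)|^2 = (1/9)[1*|1|^2 + 1*|exp(-2*I*pi/3)|^2 + 1*|exp(2*I*pi/3)|^2 + 1*|1|^2 + 1*|exp(-2*I*pi/3)|^2 + 1*|exp(2*I*pi/3)|^2 + 1*|1|^2 + 1*|exp(-2*I*pi/3)|^2 + 1*|exp(2*I*pi/3)|^2]
  = (1/9)[(1) + (1) + (1) + (1) + (1) + (1) + (1) + (1) + (1)] = 9/9 = 1.
(Exp terms are combined using exp(i*s)*conj(exp(i*t)) = exp(i*(s-t)), and sums of them are collapsed using the identity that for every m > 1 the m distinct m-th roots of unity sum to 0, e.g. 1 + exp(2*I*pi/3) + exp(-2*I*pi/3) = 0.)
A character is irreducible iff <chi, chi> = 1, so this representation is irreducible.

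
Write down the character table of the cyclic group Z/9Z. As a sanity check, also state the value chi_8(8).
Character table of Z/9Z (irreps indexed chi_0,...,chi_8 with chi_k(m) = zeta_9^(k*m), zeta_9 = exp(2*pi*i/9)):
  irrep \ class  {0} (size 1)  {1} (size 1)    {2} (size 1)    {3} (size 1)    {4} (size 1)    {5} (size 1)    {6} (size 1)    {7} (size 1)    {8} (size 1)  
  chi_0          1             1               1               1               1               1               1               1               1             
  chi_1          1             exp(2*I*pi/9)   exp(4*I*pi/9)   exp(2*I*pi/3)   exp(8*I*pi/9)   exp(-8*I*pi/9)  exp(-2*I*pi/3)  exp(-4*I*pi/9)  exp(-2*I*pi/9)
  chi_2          1             exp(4*I*pi/9)   exp(8*I*pi/9)   exp(-2*I*pi/3)  exp(-2*I*pi/9)  exp(2*I*pi/9)   exp(2*I*pi/3)   exp(-8*I*pi/9)  exp(-4*I*pi/9)
  chi_3          1             exp(2*I*pi/3)   exp(-2*I*pi/3)  1               exp(2*I*pi/3)   exp(-2*I*pi/3)  1               exp(2*I*pi/3)   exp(-2*I*pi/3)
  chi_4          1             exp(8*I*pi/9)   exp(-2*I*pi/9)  exp(2*I*pi/3)   exp(-4*I*pi/9)  exp(4*I*pi/9)   exp(-2*I*pi/3)  exp(2*I*pi/9)   exp(-8*I*pi/9)
  chi_5          1             exp(-8*I*pi/9)  exp(2*I*pi/9)   exp(-2*I*pi/3)  exp(4*I*pi/9)   exp(-4*I*pi/9)  exp(2*I*pi/3)   exp(-2*I*pi/9)  exp(8*I*pi/9) 
  chi_6          1             exp(-2*I*pi/3)  exp(2*I*pi/3)   1               exp(-2*I*pi/3)  exp(2*I*pi/3)   1               exp(-2*I*pi/3)  exp(2*I*pi/3) 
  chi_7          1             exp(-4*I*pi/9)  exp(-8*I*pi/9)  exp(2*I*pi/3)   exp(2*I*pi/9)   exp(-2*I*pi/9)  exp(-2*I*pi/3)  exp(8*I*pi/9)   exp(4*I*pi/9) 
  chi_8          1             exp(-2*I*pi/9)  exp(-4*I*pi/9)  exp(-2*I*pi/3)  exp(-8*I*pi/9)  exp(8*I*pi/9)   exp(2*I*pi/3)   exp(4*I*pi/9)   exp(2*I*pi/9) 

Spot check: chi_8(8) = zeta_9^(8*8) = zeta_9^64 = exp(2*I*pi/9).

Argument: Z/9Z is abelian, so all 9 irreducible complex representations are 1-dimensional. They are given by chi_k(m) = zeta_9^(k*m) for k = 0,...,8. Row orthogonality: sum_m chi_k(m) conj(chi_l(m)) = 9 * [k = l].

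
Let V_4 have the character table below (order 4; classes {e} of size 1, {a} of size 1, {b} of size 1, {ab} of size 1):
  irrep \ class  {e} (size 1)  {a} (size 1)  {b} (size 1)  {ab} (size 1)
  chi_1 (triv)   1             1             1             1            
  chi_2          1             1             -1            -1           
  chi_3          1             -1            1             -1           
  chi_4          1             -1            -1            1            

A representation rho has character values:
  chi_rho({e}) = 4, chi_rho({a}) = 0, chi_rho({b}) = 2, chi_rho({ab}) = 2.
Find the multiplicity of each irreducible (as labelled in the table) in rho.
Multiplicities: chi_1: 2, chi_2: 0, chi_3: 1, chi_4: 1.

Working: Use <chi_rho, chi> = (1/|G|) sum_C |C| * chi_rho(C) * conj(chi(C)) with |G| = 4 for each irreducible chi in the table:
  <chi_rho, chi_1> = (1/4)[1*(4)*conj(1) + 1*(0)*conj(1) + 1*(2)*conj(1) + 1*(2)*conj(1)]
      = (1/4)[(4) + (0) + (2) + (2)] = 8/4 = 2
  <chi_rho, chi_2> = (1/4)[1*(4)*conj(1) + 1*(0)*conj(1) + 1*(2)*conj(-1) + 1*(2)*conj(-1)]
      = (1/4)[(4) + (0) + (-2) + (-2)] = 0/4 = 0
  <chi_rho, chi_3> = (1/4)[1*(4)*conj(1) + 1*(0)*conj(-1) + 1*(2)*conj(1) + 1*(2)*conj(-1)]
      = (1/4)[(4) + (0) + (2) + (-2)] = 4/4 = 1
  <chi_rho, chi_4> = (1/4)[1*(4)*conj(1) + 1*(0)*conj(-1) + 1*(2)*conj(-1) + 1*(2)*conj(1)]
      = (1/4)[(4) + (0) + (-2) + (2)] = 4/4 = 1
Dimension check: dim(rho) = sum (mult * dim) = 2*1 + 0*1 + 1*1 + 1*1 = 4 = chi_rho(e) = 4.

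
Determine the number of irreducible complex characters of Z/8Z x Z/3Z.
24

Working: The number of irreducible complex representations of a finite group equals its number of conjugacy classes. Z/8Z x Z/3Z is abelian of order 24, so every element is its own conjugacy class: 24 classes, so Z/8Z x Z/3Z (order 24) has exactly 24 irreducible complex representations.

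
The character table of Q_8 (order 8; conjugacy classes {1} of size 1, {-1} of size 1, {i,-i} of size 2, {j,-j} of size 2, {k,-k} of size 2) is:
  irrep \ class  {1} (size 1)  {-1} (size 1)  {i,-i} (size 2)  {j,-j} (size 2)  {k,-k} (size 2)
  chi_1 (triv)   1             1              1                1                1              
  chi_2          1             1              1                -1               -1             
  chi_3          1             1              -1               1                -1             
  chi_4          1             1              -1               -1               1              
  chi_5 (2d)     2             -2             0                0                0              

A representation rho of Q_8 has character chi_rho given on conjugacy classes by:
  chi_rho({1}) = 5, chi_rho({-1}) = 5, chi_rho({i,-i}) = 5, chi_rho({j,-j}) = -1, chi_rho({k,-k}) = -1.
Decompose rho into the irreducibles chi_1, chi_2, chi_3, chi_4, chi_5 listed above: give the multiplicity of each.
Multiplicities: chi_1: 2, chi_2: 3, chi_3: 0, chi_4: 0, chi_5: 0.

Explanation: Use <chi_rho, chi> = (1/|G|) sum_C |C| * chi_rho(C) * conj(chi(C)) with |G| = 8 for each irreducible chi in the table:
  <chi_rho, chi_1> = (1/8)[1*(5)*conj(1) + 1*(5)*conj(1) + 2*(5)*conj(1) + 2*(-1)*conj(1) + 2*(-1)*conj(1)]
      = (1/8)[(5) + (5) + (10) + (-2) + (-2)] = 16/8 = 2
  <chi_rho, chi_2> = (1/8)[1*(5)*conj(1) + 1*(5)*conj(1) + 2*(5)*conj(1) + 2*(-1)*conj(-1) + 2*(-1)*conj(-1)]
      = (1/8)[(5) + (5) + (10) + (2) + (2)] = 24/8 = 3
  <chi_rho, chi_3> = (1/8)[1*(5)*conj(1) + 1*(5)*conj(1) + 2*(5)*conj(-1) + 2*(-1)*conj(1) + 2*(-1)*conj(-1)]
      = (1/8)[(5) + (5) + (-10) + (-2) + (2)] = 0/8 = 0
  <chi_rho, chi_4> = (1/8)[1*(5)*conj(1) + 1*(5)*conj(1) + 2*(5)*conj(-1) + 2*(-1)*conj(-1) + 2*(-1)*conj(1)]
      = (1/8)[(5) + (5) + (-10) + (2) + (-2)] = 0/8 = 0
  <chi_rho, chi_5> = (1/8)[1*(5)*conj(2) + 1*(5)*conj(-2) + 2*(5)*conj(0) + 2*(-1)*conj(0) + 2*(-1)*conj(0)]
      = (1/8)[(10) + (-10) + (0) + (0) + (0)] = 0/8 = 0
Dimension check: dim(rho) = sum (mult * dim) = 2*1 + 3*1 + 0*1 + 0*1 + 0*2 = 5 = chi_rho(e) = 5.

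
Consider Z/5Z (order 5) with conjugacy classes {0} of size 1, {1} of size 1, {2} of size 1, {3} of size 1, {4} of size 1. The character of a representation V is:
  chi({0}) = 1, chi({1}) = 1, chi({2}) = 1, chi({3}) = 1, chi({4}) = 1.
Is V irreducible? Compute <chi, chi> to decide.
Irreducible: <chi, chi> = 1.

Justification: <chi, chi> = (1/|G|) sum_C |C| * |chi(C)|^2 = (1/5)[1*|1|^2 + 1*|1|^2 + 1*|1|^2 + 1*|1|^2 + 1*|1|^2]
  = (1/5)[(1) + (1) + (1) + (1) + (1)] = 5/5 = 1.
(Exp terms are combined using exp(i*s)*conj(exp(i*t)) = exp(i*(s-t)), and sums of them are collapsed using the identity that for every m > 1 the m distinct m-th roots of unity sum to 0, e.g. 1 + exp(2*I*pi/3) + exp(-2*I*pi/3) = 0.)
A character is irreducible iff <chi, chi> = 1, so this representation is irreducible.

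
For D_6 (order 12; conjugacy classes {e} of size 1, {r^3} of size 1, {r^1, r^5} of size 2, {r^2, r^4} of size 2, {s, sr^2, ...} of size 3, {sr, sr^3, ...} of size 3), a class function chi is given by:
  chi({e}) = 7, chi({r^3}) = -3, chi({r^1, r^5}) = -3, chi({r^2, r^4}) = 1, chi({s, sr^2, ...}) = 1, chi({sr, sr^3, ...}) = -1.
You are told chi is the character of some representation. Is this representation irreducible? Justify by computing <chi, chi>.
Not irreducible (reducible): <chi, chi> = 7 > 1.

Argument: <chi, chi> = (1/|G|) sum_C |C| * |chi(C)|^2 = (1/12)[1*|7|^2 + 1*|-3|^2 + 2*|-3|^2 + 2*|1|^2 + 3*|1|^2 + 3*|-1|^2]
  = (1/12)[(49) + (9) + (18) + (2) + (3) + (3)] = 84/12 = 7.
A character is irreducible iff <chi, chi> = 1, so this representation is reducible.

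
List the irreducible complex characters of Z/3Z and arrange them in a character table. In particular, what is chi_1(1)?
Character table of Z/3Z (irreps indexed chi_0,...,chi_2 with chi_k(m) = zeta_3^(k*m), zeta_3 = exp(2*pi*i/3)):
  irrep \ class  {0} (size 1)  {1} (size 1)    {2} (size 1)  
  chi_0          1             1               1             
  chi_1          1             exp(2*I*pi/3)   exp(-2*I*pi/3)
  chi_2          1             exp(-2*I*pi/3)  exp(2*I*pi/3) 

Spot check: chi_1(1) = zeta_3^(1*1) = zeta_3^1 = exp(2*I*pi/3).

Solution. Z/3Z is abelian, so all 3 irreducible complex representations are 1-dimensional. They are given by chi_k(m) = zeta_3^(k*m) for k = 0,...,2. Row orthogonality: sum_m chi_k(m) conj(chi_l(m)) = 3 * [k = l].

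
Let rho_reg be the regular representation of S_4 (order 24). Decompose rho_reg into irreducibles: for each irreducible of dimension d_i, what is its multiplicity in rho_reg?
Each irreducible V_i of dimension d_i appears with multiplicity d_i, i.e. rho_reg = (direct sum over all irreducibles V_i) d_i V_i. The irreducible dimensions for S_4 are 1, 1, 2, 3, 3: 2 irreducibles of dimension 1, each with multiplicity 1; 1 irreducible of dimension 2, with multiplicity 2; 2 irreducibles of dimension 3, each with multiplicity 3. Total dimension 2*1*1 + 1*2*2 + 2*3*3 = 24 = |G|.

Justification: General theorem: in the regular representation of a finite group G, each irreducible appears with multiplicity equal to its dimension. Check: dim(rho_reg) = sum d_i^2 = 1 + 1 + 4 + 9 + 9 = 24 = |G|.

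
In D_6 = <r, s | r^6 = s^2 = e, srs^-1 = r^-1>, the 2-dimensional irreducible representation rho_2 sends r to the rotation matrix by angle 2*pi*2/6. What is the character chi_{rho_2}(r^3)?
chi_{rho_2}(r^3) = 2*cos(2*pi*2*3/6) = 2

Why: rho_2(r^3) is rotation by angle 2*pi*2*3/6, whose trace is 2*cos(2*pi*2*3/6) = 2.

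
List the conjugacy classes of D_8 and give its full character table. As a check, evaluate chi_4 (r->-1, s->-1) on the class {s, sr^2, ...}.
Conjugacy classes: {e} of size 1, {r^4} of size 1, {r^1, r^7} of size 2, {r^2, r^6} of size 2, {r^3, r^5} of size 2, {s, sr^2, ...} of size 4, {sr, sr^3, ...} of size 4.
Character table:
  irrep \ class              {e} (size 1)  {r^4} (size 1)  {r^1, r^7} (size 2)  {r^2, r^6} (size 2)  {r^3, r^5} (size 2)  {s, sr^2, ...} (size 4)  {sr, sr^3, ...} (size 4)
  chi_1 (triv)               1             1               1                    1                    1                    1                        1                       
  chi_2 (sign: r->1, s->-1)  1             1               1                    1                    1                    -1                       -1                      
  chi_3 (r->-1, s->1)        1             1               -1                   1                    -1                   1                        -1                      
  chi_4 (r->-1, s->-1)       1             1               -1                   1                    -1                   -1                       1                       
  chi_5 (2d, j=1)            2             -2              sqrt(2)              0                    -sqrt(2)             0                        0                       
  chi_6 (2d, j=2)            2             2               0                    -2                   0                    0                        0                       
  chi_7 (2d, j=3)            2             -2              -sqrt(2)             0                    sqrt(2)              0                        0                       

Spot check: chi_4 (r->-1, s->-1) on {s, sr^2, ...} = -1.

Explanation: D_8 has order 2*8 = 16 with 7 conjugacy classes, hence 7 irreducibles. Sum of squared dims 1 + 1 + 1 + 1 + 4 + 4 + 4 = 16 = |G|. Linear characters come from the abelianisation; the 2-dimensional irreps have character r^k -> 2*cos(2*pi*j*k/8), reflections -> 0.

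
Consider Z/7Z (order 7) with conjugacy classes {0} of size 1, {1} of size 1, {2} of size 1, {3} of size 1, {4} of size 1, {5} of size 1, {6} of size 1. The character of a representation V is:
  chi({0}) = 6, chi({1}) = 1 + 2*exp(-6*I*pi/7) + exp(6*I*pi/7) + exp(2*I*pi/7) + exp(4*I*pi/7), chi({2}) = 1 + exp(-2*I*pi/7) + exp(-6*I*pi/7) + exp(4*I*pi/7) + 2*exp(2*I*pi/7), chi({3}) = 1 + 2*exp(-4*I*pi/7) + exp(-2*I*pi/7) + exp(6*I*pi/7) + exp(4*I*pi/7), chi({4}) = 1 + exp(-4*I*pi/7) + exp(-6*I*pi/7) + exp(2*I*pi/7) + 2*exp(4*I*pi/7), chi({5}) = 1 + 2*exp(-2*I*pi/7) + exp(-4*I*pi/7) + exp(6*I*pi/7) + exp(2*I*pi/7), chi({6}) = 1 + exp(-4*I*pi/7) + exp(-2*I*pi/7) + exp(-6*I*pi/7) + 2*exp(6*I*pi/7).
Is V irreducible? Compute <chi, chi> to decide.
Not irreducible (reducible): <chi, chi> = 8 > 1.

Justification: <chi, chi> = (1/|G|) sum_C |C| * |chi(C)|^2 = (1/7)[1*|6|^2 + 1*|1 + 2*exp(-6*I*pi/7) + exp(6*I*pi/7) + exp(2*I*pi/7) + exp(4*I*pi/7)|^2 + 1*|1 + exp(-2*I*pi/7) + exp(-6*I*pi/7) + exp(4*I*pi/7) + 2*exp(2*I*pi/7)|^2 + 1*|1 + 2*exp(-4*I*pi/7) + exp(-2*I*pi/7) + exp(6*I*pi/7) + exp(4*I*pi/7)|^2 + 1*|1 + exp(-4*I*pi/7) + exp(-6*I*pi/7) + exp(2*I*pi/7) + 2*exp(4*I*pi/7)|^2 + 1*|1 + 2*exp(-2*I*pi/7) + exp(-4*I*pi/7) + exp(6*I*pi/7) + exp(2*I*pi/7)|^2 + 1*|1 + exp(-4*I*pi/7) + exp(-2*I*pi/7) + exp(-6*I*pi/7) + 2*exp(6*I*pi/7)|^2]
  = (1/7)[(36) + (8 + 5*exp(-2*I*pi/7) + 4*exp(-4*I*pi/7) + 5*exp(-6*I*pi/7) + 5*exp(6*I*pi/7) + 4*exp(4*I*pi/7) + 5*exp(2*I*pi/7)) + (8 + 5*exp(-4*I*pi/7) + 5*exp(-2*I*pi/7) + 4*exp(-6*I*pi/7) + 4*exp(6*I*pi/7) + 5*exp(2*I*pi/7) + 5*exp(4*I*pi/7)) + (8 + 5*exp(-4*I*pi/7) + 4*exp(-2*I*pi/7) + 5*exp(-6*I*pi/7) + 5*exp(6*I*pi/7) + 4*exp(2*I*pi/7) + 5*exp(4*I*pi/7)) + (8 + 5*exp(-4*I*pi/7) + 4*exp(-2*I*pi/7) + 5*exp(-6*I*pi/7) + 5*exp(6*I*pi/7) + 4*exp(2*I*pi/7) + 5*exp(4*I*pi/7)) + (8 + 5*exp(-4*I*pi/7) + 5*exp(-2*I*pi/7) + 4*exp(-6*I*pi/7) + 4*exp(6*I*pi/7) + 5*exp(2*I*pi/7) + 5*exp(4*I*pi/7)) + (8 + 5*exp(-2*I*pi/7) + 4*exp(-4*I*pi/7) + 5*exp(-6*I*pi/7) + 5*exp(6*I*pi/7) + 4*exp(4*I*pi/7) + 5*exp(2*I*pi/7))] = 56/7 = 8.
(Exp terms are combined using exp(i*s)*conj(exp(i*t)) = exp(i*(s-t)), and sums of them are collapsed using the identity that for every m > 1 the m distinct m-th roots of unity sum to 0, e.g. 1 + exp(2*I*pi/3) + exp(-2*I*pi/3) = 0.)
A character is irreducible iff <chi, chi> = 1, so this representation is reducible.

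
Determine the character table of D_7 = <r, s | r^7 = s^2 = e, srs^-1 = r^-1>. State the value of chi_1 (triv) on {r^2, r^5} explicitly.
Conjugacy classes: {e} of size 1, {r^1, r^6} of size 2, {r^2, r^5} of size 2, {r^3, r^4} of size 2, {s, sr, ..., sr^6} of size 7.
Character table:
  irrep \ class              {e} (size 1)  {r^1, r^6} (size 2)  {r^2, r^5} (size 2)  {r^3, r^4} (size 2)  {s, sr, ..., sr^6} (size 7)
  chi_1 (triv)               1             1                    1                    1                    1                          
  chi_2 (sign: r->1, s->-1)  1             1                    1                    1                    -1                         
  chi_3 (2d, j=1)            2             2*cos(2*pi/7)        -2*cos(3*pi/7)       -2*cos(pi/7)         0                          
  chi_4 (2d, j=2)            2             -2*cos(3*pi/7)       -2*cos(pi/7)         2*cos(2*pi/7)        0                          
  chi_5 (2d, j=3)            2             -2*cos(pi/7)         2*cos(2*pi/7)        -2*cos(3*pi/7)       0                          

Spot check: chi_1 (triv) on {r^2, r^5} = 1.

D_7 has order 2*7 = 14 with 5 conjugacy classes, hence 5 irreducibles. Sum of squared dims 1 + 1 + 4 + 4 + 4 = 14 = |G|. Linear characters come from the abelianisation; the 2-dimensional irreps have character r^k -> 2*cos(2*pi*j*k/7), reflections -> 0.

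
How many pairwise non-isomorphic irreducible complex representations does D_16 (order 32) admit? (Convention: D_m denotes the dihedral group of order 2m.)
11

Solution. The number of irreducible complex representations of a finite group equals its number of conjugacy classes. D_16 has 11 conjugacy classes (n/2 + 3 for n even), so D_16 (order 32) has exactly 11 irreducible complex representations.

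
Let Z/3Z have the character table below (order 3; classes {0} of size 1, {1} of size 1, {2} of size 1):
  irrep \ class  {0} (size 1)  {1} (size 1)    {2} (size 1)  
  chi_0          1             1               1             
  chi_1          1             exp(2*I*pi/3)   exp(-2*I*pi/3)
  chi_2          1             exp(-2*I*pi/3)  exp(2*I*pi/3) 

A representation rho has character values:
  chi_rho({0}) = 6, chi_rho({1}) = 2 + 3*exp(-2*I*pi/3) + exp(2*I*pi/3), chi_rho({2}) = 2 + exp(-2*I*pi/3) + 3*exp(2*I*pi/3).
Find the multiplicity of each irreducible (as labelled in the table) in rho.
Multiplicities: chi_0: 2, chi_1: 1, chi_2: 3.

Argument: Use <chi_rho, chi> = (1/|G|) sum_C |C| * chi_rho(C) * conj(chi(C)) with |G| = 3 for each irreducible chi in the table:
  <chi_rho, chi_0> = (1/3)[1*(6)*conj(1) + 1*(2 + 3*exp(-2*I*pi/3) + exp(2*I*pi/3))*conj(1) + 1*(2 + exp(-2*I*pi/3) + 3*exp(2*I*pi/3))*conj(1)]
      = (1/3)[(6) + (2 + 3*exp(-2*I*pi/3) + exp(2*I*pi/3)) + (2 + exp(-2*I*pi/3) + 3*exp(2*I*pi/3))] = 6/3 = 2
  <chi_rho, chi_1> = (1/3)[1*(6)*conj(1) + 1*(2 + 3*exp(-2*I*pi/3) + exp(2*I*pi/3))*conj(exp(2*I*pi/3)) + 1*(2 + exp(-2*I*pi/3) + 3*exp(2*I*pi/3))*conj(exp(-2*I*pi/3))]
      = (1/3)[(6) + (1 + 2*exp(-2*I*pi/3) + 3*exp(2*I*pi/3)) + (1 + 3*exp(-2*I*pi/3) + 2*exp(2*I*pi/3))] = 3/3 = 1
  <chi_rho, chi_2> = (1/3)[1*(6)*conj(1) + 1*(2 + 3*exp(-2*I*pi/3) + exp(2*I*pi/3))*conj(exp(-2*I*pi/3)) + 1*(2 + exp(-2*I*pi/3) + 3*exp(2*I*pi/3))*conj(exp(2*I*pi/3))]
      = (1/3)[(6) + (3 + exp(-2*I*pi/3) + 2*exp(2*I*pi/3)) + (3 + 2*exp(-2*I*pi/3) + exp(2*I*pi/3))] = 9/3 = 3
(Exp terms are combined using exp(i*s)*conj(exp(i*t)) = exp(i*(s-t)), and sums of them are collapsed using the identity that for every m > 1 the m distinct m-th roots of unity sum to 0, e.g. 1 + exp(2*I*pi/3) + exp(-2*I*pi/3) = 0.)
Dimension check: dim(rho) = sum (mult * dim) = 2*1 + 1*1 + 3*1 = 6 = chi_rho(e) = 6.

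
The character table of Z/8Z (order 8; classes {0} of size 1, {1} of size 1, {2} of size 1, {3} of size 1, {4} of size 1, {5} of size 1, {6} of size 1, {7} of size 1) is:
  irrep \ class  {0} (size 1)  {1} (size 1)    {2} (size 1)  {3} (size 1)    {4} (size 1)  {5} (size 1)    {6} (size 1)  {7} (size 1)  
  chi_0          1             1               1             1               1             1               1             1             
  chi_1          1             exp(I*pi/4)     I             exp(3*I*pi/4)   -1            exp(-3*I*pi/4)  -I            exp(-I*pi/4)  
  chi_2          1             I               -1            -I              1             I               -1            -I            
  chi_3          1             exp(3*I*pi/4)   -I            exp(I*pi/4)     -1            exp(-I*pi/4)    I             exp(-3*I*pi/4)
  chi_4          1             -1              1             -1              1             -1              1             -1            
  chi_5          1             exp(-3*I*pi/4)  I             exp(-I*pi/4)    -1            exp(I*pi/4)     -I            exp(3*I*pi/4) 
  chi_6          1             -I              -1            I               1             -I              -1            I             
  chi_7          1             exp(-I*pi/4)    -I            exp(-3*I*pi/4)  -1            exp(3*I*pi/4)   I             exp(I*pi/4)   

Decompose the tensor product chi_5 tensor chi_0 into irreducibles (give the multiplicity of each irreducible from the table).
chi_5 tensor chi_0 = chi_5 (all other irreducibles have multiplicity 0).

Details: The character of a tensor product is the pointwise product (chi_5 * chi_0)(C) = chi_5(C) * chi_0(C):
  {0}: (1)*(1), {1}: (exp(-3*I*pi/4))*(1), {2}: (I)*(1), {3}: (exp(-I*pi/4))*(1), {4}: (-1)*(1), {5}: (exp(I*pi/4))*(1), {6}: (-I)*(1), {7}: (exp(3*I*pi/4))*(1)
so (chi_5 * chi_0) takes values
  {0} -> 1, {1} -> exp(-3*I*pi/4), {2} -> I, {3} -> exp(-I*pi/4), {4} -> -1, {5} -> exp(I*pi/4), {6} -> -I, {7} -> exp(3*I*pi/4).
Now take the inner product of this character with each irreducible chi from the table, <chi_5*chi_0, chi> = (1/8) sum_C |C| (chi_5*chi_0)(C) conj(chi(C)):
  <chi_5*chi_0, chi_0> = (1/8)[1*(1)*conj(1) + 1*(exp(-3*I*pi/4))*conj(1) + 1*(I)*conj(1) + 1*(exp(-I*pi/4))*conj(1) + 1*(-1)*conj(1) + 1*(exp(I*pi/4))*conj(1) + 1*(-I)*conj(1) + 1*(exp(3*I*pi/4))*conj(1)]
      = (1/8)[(1) + (exp(-3*I*pi/4)) + (I) + (exp(-I*pi/4)) + (-1) + (exp(I*pi/4)) + (-I) + (exp(3*I*pi/4))] = 0/8 = 0
  <chi_5*chi_0, chi_1> = (1/8)[1*(1)*conj(1) + 1*(exp(-3*I*pi/4))*conj(exp(I*pi/4)) + 1*(I)*conj(I) + 1*(exp(-I*pi/4))*conj(exp(3*I*pi/4)) + 1*(-1)*conj(-1) + 1*(exp(I*pi/4))*conj(exp(-3*I*pi/4)) + 1*(-I)*conj(-I) + 1*(exp(3*I*pi/4))*conj(exp(-I*pi/4))]
      = (1/8)[(1) + (-1) + (1) + (-1) + (1) + (-1) + (1) + (-1)] = 0/8 = 0
  <chi_5*chi_0, chi_2> = (1/8)[1*(1)*conj(1) + 1*(exp(-3*I*pi/4))*conj(I) + 1*(I)*conj(-1) + 1*(exp(-I*pi/4))*conj(-I) + 1*(-1)*conj(1) + 1*(exp(I*pi/4))*conj(I) + 1*(-I)*conj(-1) + 1*(exp(3*I*pi/4))*conj(-I)]
      = (1/8)[(1) + (-exp(-I*pi/4)) + (-I) + (exp(I*pi/4)) + (-1) + (-exp(3*I*pi/4)) + (I) + (exp(-3*I*pi/4))] = 0/8 = 0
  <chi_5*chi_0, chi_3> = (1/8)[1*(1)*conj(1) + 1*(exp(-3*I*pi/4))*conj(exp(3*I*pi/4)) + 1*(I)*conj(-I) + 1*(exp(-I*pi/4))*conj(exp(I*pi/4)) + 1*(-1)*conj(-1) + 1*(exp(I*pi/4))*conj(exp(-I*pi/4)) + 1*(-I)*conj(I) + 1*(exp(3*I*pi/4))*conj(exp(-3*I*pi/4))]
      = (1/8)[(1) + (I) + (-1) + (-I) + (1) + (I) + (-1) + (-I)] = 0/8 = 0
  <chi_5*chi_0, chi_4> = (1/8)[1*(1)*conj(1) + 1*(exp(-3*I*pi/4))*conj(-1) + 1*(I)*conj(1) + 1*(exp(-I*pi/4))*conj(-1) + 1*(-1)*conj(1) + 1*(exp(I*pi/4))*conj(-1) + 1*(-I)*conj(1) + 1*(exp(3*I*pi/4))*conj(-1)]
      = (1/8)[(1) + (-exp(-3*I*pi/4)) + (I) + (-exp(-I*pi/4)) + (-1) + (-exp(I*pi/4)) + (-I) + (-exp(3*I*pi/4))] = 0/8 = 0
  <chi_5*chi_0, chi_5> = (1/8)[1*(1)*conj(1) + 1*(exp(-3*I*pi/4))*conj(exp(-3*I*pi/4)) + 1*(I)*conj(I) + 1*(exp(-I*pi/4))*conj(exp(-I*pi/4)) + 1*(-1)*conj(-1) + 1*(exp(I*pi/4))*conj(exp(I*pi/4)) + 1*(-I)*conj(-I) + 1*(exp(3*I*pi/4))*conj(exp(3*I*pi/4))]
      = (1/8)[(1) + (1) + (1) + (1) + (1) + (1) + (1) + (1)] = 8/8 = 1
  <chi_5*chi_0, chi_6> = (1/8)[1*(1)*conj(1) + 1*(exp(-3*I*pi/4))*conj(-I) + 1*(I)*conj(-1) + 1*(exp(-I*pi/4))*conj(I) + 1*(-1)*conj(1) + 1*(exp(I*pi/4))*conj(-I) + 1*(-I)*conj(-1) + 1*(exp(3*I*pi/4))*conj(I)]
      = (1/8)[(1) + (exp(-I*pi/4)) + (-I) + (-exp(I*pi/4)) + (-1) + (exp(3*I*pi/4)) + (I) + (-exp(-3*I*pi/4))] = 0/8 = 0
  <chi_5*chi_0, chi_7> = (1/8)[1*(1)*conj(1) + 1*(exp(-3*I*pi/4))*conj(exp(-I*pi/4)) + 1*(I)*conj(-I) + 1*(exp(-I*pi/4))*conj(exp(-3*I*pi/4)) + 1*(-1)*conj(-1) + 1*(exp(I*pi/4))*conj(exp(3*I*pi/4)) + 1*(-I)*conj(I) + 1*(exp(3*I*pi/4))*conj(exp(I*pi/4))]
      = (1/8)[(1) + (-I) + (-1) + (I) + (1) + (-I) + (-1) + (I)] = 0/8 = 0
(Exp terms are combined using exp(i*s)*conj(exp(i*t)) = exp(i*(s-t)), and sums of them are collapsed using the identity that for every m > 1 the m distinct m-th roots of unity sum to 0, e.g. 1 + exp(2*I*pi/3) + exp(-2*I*pi/3) = 0.)
Hence the multiplicities are chi_5: 1. Dimension check: dim(chi_5)*dim(chi_0) = 1*1 = 1 and sum (mult * dim) = 1*1 = 1.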